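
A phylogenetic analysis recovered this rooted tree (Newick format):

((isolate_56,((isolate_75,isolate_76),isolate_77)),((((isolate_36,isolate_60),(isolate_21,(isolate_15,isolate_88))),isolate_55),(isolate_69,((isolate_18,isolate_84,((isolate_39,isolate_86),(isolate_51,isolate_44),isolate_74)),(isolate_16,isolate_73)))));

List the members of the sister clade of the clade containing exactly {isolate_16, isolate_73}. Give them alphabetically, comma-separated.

isolate_18, isolate_39, isolate_44, isolate_51, isolate_74, isolate_84, isolate_86

The clade containing exactly {isolate_16, isolate_73} attaches to the tree at the node subtending ((isolate_18,isolate_84,((isolate_39,isolate_86),(isolate_51,isolate_44),isolate_74)),(isolate_16,isolate_73)).
The other lineage descending from that same node — the sister group — is (isolate_18,isolate_84,((isolate_39,isolate_86),(isolate_51,isolate_44),isolate_74)); its 7 tips in alphabetical order are the answer.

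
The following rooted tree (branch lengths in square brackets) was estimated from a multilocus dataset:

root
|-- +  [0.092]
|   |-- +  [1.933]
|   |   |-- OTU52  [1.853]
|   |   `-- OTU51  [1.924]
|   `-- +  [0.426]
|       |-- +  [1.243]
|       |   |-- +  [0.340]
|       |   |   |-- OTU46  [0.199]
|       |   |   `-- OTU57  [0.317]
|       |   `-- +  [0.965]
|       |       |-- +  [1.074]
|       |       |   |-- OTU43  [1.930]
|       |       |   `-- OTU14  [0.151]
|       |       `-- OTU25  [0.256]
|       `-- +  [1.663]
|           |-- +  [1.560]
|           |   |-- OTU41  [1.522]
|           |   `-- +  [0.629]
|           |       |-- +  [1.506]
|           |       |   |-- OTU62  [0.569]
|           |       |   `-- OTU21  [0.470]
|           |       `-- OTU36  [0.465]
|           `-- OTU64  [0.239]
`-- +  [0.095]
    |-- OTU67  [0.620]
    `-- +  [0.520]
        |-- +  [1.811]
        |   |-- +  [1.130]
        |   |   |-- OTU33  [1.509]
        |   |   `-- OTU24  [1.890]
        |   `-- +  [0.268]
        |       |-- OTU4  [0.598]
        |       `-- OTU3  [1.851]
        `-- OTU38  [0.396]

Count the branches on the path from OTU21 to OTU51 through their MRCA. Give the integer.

8

The MRCA of OTU21 and OTU51 is the node subtending ((OTU52,OTU51),(((OTU46,OTU57),((OTU43,OTU14),OTU25)),((OTU41,((OTU62,OTU21),OTU36)),OTU64))).
From OTU21 up to that node: 6 branches. From OTU51 up to the same node: 2 branches. Total: 6 + 2 = 8.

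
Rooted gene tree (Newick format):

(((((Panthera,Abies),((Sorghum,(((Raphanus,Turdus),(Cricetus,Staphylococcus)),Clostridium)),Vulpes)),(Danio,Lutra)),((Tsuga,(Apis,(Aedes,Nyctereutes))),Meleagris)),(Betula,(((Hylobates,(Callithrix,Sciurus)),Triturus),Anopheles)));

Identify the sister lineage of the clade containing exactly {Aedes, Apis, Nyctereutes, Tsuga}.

Meleagris

The clade containing exactly {Aedes, Apis, Nyctereutes, Tsuga} attaches to the tree at the node subtending ((Tsuga,(Apis,(Aedes,Nyctereutes))),Meleagris).
The other lineage descending from that same node — the sister group — is the single tip Meleagris.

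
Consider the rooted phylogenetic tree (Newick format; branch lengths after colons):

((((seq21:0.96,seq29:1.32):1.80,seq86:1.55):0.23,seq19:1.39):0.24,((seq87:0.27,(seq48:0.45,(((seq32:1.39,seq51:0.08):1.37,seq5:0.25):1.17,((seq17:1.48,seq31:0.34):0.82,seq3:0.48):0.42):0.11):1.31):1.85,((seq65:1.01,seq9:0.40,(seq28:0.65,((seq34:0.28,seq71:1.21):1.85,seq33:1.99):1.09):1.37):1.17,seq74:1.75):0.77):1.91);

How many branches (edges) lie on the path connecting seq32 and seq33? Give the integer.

11

The MRCA of seq32 and seq33 is the node subtending ((seq87,(seq48,(((seq32,seq51),seq5),((seq17,seq31),seq3)))),((seq65,seq9,(seq28,((seq34,seq71),seq33))),seq74)).
From seq32 up to that node: 6 branches. From seq33 up to the same node: 5 branches. Total: 6 + 5 = 11.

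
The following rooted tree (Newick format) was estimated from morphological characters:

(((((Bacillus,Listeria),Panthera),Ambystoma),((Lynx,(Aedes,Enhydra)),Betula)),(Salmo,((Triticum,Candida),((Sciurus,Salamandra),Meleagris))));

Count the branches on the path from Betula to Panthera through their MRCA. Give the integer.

5

The MRCA of Betula and Panthera is the node subtending ((((Bacillus,Listeria),Panthera),Ambystoma),((Lynx,(Aedes,Enhydra)),Betula)).
From Betula up to that node: 2 branches. From Panthera up to the same node: 3 branches. Total: 2 + 3 = 5.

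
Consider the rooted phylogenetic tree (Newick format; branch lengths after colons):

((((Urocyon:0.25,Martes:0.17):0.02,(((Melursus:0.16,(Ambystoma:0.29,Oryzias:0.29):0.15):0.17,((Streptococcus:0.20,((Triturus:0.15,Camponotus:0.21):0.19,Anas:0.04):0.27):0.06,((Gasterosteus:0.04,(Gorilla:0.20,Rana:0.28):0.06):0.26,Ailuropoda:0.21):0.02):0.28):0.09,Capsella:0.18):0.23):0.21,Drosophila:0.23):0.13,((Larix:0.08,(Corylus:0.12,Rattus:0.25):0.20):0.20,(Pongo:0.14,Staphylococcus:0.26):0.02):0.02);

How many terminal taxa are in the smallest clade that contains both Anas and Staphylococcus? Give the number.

The MRCA of Anas and Staphylococcus is the root, so the clade is the entire tree.
That clade contains 20 terminal taxa: Ailuropoda, Ambystoma, Anas, Camponotus, Capsella, Corylus, Drosophila, Gasterosteus, Gorilla, Larix, Martes, Melursus, Oryzias, Pongo, Rana, Rattus, Staphylococcus, Streptococcus, Triturus, Urocyon.

20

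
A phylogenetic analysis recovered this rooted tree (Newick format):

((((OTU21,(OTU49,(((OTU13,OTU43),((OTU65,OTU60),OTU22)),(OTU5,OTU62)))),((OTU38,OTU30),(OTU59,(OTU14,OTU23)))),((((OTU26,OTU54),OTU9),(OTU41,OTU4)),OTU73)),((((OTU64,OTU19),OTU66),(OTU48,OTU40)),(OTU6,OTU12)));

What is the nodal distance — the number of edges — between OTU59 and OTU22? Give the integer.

9

The MRCA of OTU59 and OTU22 is the node subtending ((OTU21,(OTU49,(((OTU13,OTU43),((OTU65,OTU60),OTU22)),(OTU5,OTU62)))),((OTU38,OTU30),(OTU59,(OTU14,OTU23)))).
From OTU59 up to that node: 3 branches. From OTU22 up to the same node: 6 branches. Total: 3 + 6 = 9.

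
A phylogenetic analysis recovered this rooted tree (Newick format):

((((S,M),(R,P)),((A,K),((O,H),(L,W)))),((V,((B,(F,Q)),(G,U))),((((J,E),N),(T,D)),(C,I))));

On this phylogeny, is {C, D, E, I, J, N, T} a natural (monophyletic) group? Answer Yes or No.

Yes

The most recent common ancestor of these taxa subtends ((((J,E),N),(T,D)),(C,I)).
That clade has exactly 7 tips — every listed taxon and nothing else — so the group is monophyletic.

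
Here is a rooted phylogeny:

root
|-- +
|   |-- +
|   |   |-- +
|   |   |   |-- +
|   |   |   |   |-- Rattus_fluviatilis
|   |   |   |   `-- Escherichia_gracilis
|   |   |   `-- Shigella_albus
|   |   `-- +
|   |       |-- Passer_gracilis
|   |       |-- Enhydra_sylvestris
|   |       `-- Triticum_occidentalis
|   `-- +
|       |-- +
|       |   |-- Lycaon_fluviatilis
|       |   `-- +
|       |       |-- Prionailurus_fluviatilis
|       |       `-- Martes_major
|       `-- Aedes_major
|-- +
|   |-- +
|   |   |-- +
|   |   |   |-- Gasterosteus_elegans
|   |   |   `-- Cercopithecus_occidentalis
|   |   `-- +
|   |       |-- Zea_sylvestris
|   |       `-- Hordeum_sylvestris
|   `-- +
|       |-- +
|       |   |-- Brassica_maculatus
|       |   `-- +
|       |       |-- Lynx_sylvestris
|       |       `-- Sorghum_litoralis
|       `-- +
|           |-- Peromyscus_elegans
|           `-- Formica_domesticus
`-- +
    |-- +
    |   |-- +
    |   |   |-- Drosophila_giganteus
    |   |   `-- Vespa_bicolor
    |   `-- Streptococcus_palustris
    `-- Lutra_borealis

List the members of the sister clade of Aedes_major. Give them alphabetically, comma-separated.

Aedes_major attaches to the tree at the node subtending ((Lycaon_fluviatilis,(Prionailurus_fluviatilis,Martes_major)),Aedes_major).
The other lineage descending from that same node — the sister group — is (Lycaon_fluviatilis,(Prionailurus_fluviatilis,Martes_major)); its 3 tips in alphabetical order are the answer.

Lycaon_fluviatilis, Martes_major, Prionailurus_fluviatilis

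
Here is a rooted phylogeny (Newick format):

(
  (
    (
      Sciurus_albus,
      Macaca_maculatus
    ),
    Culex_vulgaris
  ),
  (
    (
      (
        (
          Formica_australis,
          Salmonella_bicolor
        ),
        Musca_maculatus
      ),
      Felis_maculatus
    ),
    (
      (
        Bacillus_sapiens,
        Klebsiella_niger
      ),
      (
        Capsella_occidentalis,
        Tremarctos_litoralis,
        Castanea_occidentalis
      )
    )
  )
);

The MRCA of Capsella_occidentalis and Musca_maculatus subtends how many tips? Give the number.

9

The MRCA of Capsella_occidentalis and Musca_maculatus is the node subtending ((((Formica_australis,Salmonella_bicolor),Musca_maculatus),Felis_maculatus),((Bacillus_sapiens,Klebsiella_niger),(Capsella_occidentalis,Tremarctos_litoralis,Castanea_occidentalis))).
That clade contains 9 terminal taxa: Bacillus_sapiens, Capsella_occidentalis, Castanea_occidentalis, Felis_maculatus, Formica_australis, Klebsiella_niger, Musca_maculatus, Salmonella_bicolor, Tremarctos_litoralis.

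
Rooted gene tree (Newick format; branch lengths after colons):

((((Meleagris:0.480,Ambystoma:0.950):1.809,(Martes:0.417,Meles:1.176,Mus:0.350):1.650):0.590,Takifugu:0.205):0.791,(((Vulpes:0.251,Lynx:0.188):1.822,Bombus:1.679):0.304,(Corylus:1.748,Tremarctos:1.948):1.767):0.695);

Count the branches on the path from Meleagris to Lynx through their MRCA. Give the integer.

The MRCA of Meleagris and Lynx is the root of the tree.
From Meleagris up to that node: 4 branches. From Lynx up to the same node: 4 branches. Total: 4 + 4 = 8.

8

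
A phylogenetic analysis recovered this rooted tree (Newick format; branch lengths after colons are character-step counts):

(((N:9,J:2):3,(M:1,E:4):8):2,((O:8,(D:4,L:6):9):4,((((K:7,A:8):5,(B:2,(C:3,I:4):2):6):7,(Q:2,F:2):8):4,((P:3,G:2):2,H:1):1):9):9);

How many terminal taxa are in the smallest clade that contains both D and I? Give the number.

The MRCA of D and I is the node subtending ((O,(D,L)),((((K,A),(B,(C,I))),(Q,F)),((P,G),H))).
That clade contains 13 terminal taxa: A, B, C, D, F, G, H, I, K, L, O, P, Q.

13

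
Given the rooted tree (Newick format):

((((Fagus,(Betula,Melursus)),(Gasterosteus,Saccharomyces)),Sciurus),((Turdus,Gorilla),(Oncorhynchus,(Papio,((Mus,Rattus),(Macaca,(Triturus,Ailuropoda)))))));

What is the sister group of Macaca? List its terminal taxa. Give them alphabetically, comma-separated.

Ailuropoda, Triturus

Macaca attaches to the tree at the node subtending (Macaca,(Triturus,Ailuropoda)).
The other lineage descending from that same node — the sister group — is (Triturus,Ailuropoda); its 2 tips in alphabetical order are the answer.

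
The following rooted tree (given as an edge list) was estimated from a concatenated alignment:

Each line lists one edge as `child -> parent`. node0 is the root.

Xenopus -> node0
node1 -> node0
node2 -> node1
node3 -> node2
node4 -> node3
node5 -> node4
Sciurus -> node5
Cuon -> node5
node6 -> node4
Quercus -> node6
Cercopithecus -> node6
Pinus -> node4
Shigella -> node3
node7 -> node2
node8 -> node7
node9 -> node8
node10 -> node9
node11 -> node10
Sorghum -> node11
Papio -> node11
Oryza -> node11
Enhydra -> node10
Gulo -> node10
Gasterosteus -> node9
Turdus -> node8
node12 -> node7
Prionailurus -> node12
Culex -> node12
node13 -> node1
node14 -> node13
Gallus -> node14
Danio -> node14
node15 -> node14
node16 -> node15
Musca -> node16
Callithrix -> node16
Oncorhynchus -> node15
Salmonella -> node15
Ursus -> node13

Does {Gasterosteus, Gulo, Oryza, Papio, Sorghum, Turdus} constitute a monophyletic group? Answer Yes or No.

No

The MRCA of the listed taxa subtends ((((Sorghum,Papio,Oryza),Enhydra,Gulo),Gasterosteus),Turdus).
That clade also contains Enhydra, which is not in the proposed group, so the group is not monophyletic.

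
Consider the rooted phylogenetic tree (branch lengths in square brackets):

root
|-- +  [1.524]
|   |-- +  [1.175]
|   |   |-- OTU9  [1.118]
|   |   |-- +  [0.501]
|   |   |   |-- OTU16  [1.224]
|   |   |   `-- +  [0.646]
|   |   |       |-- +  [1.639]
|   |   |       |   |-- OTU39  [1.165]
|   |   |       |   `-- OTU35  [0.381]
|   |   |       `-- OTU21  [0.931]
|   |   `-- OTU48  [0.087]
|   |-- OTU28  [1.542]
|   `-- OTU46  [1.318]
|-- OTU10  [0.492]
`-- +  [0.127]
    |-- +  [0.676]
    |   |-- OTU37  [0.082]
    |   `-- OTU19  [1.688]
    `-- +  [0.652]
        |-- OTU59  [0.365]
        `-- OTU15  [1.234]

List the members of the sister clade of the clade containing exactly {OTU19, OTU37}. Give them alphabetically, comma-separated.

The clade containing exactly {OTU19, OTU37} attaches to the tree at the node subtending ((OTU37,OTU19),(OTU59,OTU15)).
The other lineage descending from that same node — the sister group — is (OTU59,OTU15); its 2 tips in alphabetical order are the answer.

OTU15, OTU59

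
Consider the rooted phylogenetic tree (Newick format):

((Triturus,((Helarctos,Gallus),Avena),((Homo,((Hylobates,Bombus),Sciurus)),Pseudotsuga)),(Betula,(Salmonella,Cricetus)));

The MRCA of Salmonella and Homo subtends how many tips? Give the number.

12

The MRCA of Salmonella and Homo is the root, so the clade is the entire tree.
That clade contains 12 terminal taxa: Avena, Betula, Bombus, Cricetus, Gallus, Helarctos, Homo, Hylobates, Pseudotsuga, Salmonella, Sciurus, Triturus.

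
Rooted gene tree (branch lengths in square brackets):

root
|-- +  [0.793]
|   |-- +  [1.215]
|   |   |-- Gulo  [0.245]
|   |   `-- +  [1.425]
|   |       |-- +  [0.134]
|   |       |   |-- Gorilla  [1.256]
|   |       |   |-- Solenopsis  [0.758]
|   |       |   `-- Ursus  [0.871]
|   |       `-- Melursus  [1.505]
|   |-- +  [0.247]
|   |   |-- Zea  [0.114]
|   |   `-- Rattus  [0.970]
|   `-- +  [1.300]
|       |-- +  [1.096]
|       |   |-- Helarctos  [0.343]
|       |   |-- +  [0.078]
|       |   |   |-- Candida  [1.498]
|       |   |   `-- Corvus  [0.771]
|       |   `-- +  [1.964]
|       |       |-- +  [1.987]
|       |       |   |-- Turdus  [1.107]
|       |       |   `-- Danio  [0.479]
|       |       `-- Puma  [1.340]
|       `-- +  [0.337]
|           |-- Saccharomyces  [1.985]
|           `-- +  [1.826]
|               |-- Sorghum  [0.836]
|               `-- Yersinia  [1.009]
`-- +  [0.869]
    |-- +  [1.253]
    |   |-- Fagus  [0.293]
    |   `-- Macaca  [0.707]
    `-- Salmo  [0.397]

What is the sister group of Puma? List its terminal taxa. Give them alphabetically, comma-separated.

Danio, Turdus

Puma attaches to the tree at the node subtending ((Turdus,Danio),Puma).
The other lineage descending from that same node — the sister group — is (Turdus,Danio); its 2 tips in alphabetical order are the answer.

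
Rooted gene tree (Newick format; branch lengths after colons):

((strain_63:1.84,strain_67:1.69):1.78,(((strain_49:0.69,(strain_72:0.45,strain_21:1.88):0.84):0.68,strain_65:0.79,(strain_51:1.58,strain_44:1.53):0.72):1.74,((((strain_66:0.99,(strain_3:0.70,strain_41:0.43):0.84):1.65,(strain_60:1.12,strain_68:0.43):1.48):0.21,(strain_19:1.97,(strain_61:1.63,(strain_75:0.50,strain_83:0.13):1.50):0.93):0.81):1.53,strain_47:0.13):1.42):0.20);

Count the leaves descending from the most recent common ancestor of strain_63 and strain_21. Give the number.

18

The MRCA of strain_63 and strain_21 is the root, so the clade is the entire tree.
That clade contains 18 terminal taxa: strain_19, strain_21, strain_3, strain_41, strain_44, strain_47, strain_49, strain_51, strain_60, strain_61, strain_63, strain_65, strain_66, strain_67, strain_68, strain_72, strain_75, strain_83.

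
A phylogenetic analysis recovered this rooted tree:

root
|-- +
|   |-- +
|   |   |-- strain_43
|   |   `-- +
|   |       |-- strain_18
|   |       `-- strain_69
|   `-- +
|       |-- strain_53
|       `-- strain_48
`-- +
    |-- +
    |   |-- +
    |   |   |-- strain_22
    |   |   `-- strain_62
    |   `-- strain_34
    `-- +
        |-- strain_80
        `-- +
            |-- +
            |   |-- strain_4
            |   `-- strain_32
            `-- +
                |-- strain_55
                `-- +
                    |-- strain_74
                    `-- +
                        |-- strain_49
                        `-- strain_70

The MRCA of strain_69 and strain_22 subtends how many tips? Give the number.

The MRCA of strain_69 and strain_22 is the root, so the clade is the entire tree.
That clade contains 15 terminal taxa: strain_18, strain_22, strain_32, strain_34, strain_4, strain_43, strain_48, strain_49, strain_53, strain_55, strain_62, strain_69, strain_70, strain_74, strain_80.

15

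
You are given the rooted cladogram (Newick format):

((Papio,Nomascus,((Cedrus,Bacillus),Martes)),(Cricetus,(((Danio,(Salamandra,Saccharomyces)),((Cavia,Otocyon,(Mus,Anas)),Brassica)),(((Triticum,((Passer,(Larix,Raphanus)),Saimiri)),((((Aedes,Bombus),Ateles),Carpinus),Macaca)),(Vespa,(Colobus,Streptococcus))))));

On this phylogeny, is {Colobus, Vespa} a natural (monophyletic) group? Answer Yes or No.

No

The MRCA of the listed taxa subtends (Vespa,(Colobus,Streptococcus)).
That clade also contains Streptococcus, which is not in the proposed group, so the group is not monophyletic.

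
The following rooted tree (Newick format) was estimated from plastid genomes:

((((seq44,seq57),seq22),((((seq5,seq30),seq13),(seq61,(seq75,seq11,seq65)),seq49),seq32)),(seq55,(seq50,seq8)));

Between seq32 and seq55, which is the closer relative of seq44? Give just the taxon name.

seq32

The MRCA of seq44 and seq32 subtends (((seq44,seq57),seq22),((((seq5,seq30),seq13),(seq61,(seq75,seq11,seq65)),seq49),seq32)) (12 taxa).
The MRCA of seq44 and seq55 is the root, subtending the entire tree (15 taxa).
The first is nested inside the second, so seq44 shares a more recent common ancestor with seq32.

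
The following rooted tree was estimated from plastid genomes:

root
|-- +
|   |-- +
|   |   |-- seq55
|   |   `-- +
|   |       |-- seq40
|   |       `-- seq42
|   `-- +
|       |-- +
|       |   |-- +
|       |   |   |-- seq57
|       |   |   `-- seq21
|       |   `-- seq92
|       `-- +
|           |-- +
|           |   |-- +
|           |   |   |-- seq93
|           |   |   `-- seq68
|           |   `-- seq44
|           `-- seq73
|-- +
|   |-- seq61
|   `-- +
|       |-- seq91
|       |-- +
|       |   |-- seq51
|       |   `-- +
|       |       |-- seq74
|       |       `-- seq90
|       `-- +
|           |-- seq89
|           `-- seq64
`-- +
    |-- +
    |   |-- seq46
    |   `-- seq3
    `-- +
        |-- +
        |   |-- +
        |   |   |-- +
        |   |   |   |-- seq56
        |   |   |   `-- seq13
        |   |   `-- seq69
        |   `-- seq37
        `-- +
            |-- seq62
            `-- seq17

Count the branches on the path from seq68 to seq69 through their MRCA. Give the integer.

11

The MRCA of seq68 and seq69 is the root of the tree.
From seq68 up to that node: 6 branches. From seq69 up to the same node: 5 branches. Total: 6 + 5 = 11.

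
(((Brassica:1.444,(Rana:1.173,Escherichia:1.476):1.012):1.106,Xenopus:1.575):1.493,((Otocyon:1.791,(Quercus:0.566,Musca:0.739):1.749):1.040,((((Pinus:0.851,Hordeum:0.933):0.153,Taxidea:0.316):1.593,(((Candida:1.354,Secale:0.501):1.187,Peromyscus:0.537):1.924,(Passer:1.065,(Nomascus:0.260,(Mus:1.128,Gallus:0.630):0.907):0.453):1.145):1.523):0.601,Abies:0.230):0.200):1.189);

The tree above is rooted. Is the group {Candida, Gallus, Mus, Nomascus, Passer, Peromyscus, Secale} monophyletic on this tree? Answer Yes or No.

The most recent common ancestor of these taxa subtends (((Candida,Secale),Peromyscus),(Passer,(Nomascus,(Mus,Gallus)))).
That clade has exactly 7 tips — every listed taxon and nothing else — so the group is monophyletic.

Yes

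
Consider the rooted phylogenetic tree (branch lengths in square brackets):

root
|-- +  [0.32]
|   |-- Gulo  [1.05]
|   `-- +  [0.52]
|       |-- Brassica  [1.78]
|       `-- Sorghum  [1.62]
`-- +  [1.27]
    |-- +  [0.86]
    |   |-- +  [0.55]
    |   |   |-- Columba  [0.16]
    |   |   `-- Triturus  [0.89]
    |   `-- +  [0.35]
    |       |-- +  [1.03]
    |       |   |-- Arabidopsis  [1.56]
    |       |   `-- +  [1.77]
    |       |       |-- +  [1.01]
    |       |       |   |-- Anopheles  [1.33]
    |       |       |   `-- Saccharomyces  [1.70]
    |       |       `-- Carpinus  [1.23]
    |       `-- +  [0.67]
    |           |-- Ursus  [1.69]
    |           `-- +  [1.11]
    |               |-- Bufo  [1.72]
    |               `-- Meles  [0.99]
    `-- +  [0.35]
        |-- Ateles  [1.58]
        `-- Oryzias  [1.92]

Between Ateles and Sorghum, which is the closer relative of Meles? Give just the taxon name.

The MRCA of Meles and Ateles subtends (((Columba,Triturus),((Arabidopsis,((Anopheles,Saccharomyces),Carpinus)),(Ursus,(Bufo,Meles)))),(Ateles,Oryzias)) (11 taxa).
The MRCA of Meles and Sorghum is the root, subtending the entire tree (14 taxa).
The first is nested inside the second, so Meles shares a more recent common ancestor with Ateles.

Ateles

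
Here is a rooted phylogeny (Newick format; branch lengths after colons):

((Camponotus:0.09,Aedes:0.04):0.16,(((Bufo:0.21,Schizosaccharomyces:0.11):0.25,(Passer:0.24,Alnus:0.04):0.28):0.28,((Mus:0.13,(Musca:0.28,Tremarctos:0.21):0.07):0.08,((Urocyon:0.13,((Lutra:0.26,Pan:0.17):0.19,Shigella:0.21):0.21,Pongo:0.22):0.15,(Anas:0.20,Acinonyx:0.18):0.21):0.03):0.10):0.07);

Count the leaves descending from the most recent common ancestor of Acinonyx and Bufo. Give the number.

The MRCA of Acinonyx and Bufo is the node subtending (((Bufo,Schizosaccharomyces),(Passer,Alnus)),((Mus,(Musca,Tremarctos)),((Urocyon,((Lutra,Pan),Shigella),Pongo),(Anas,Acinonyx)))).
That clade contains 14 terminal taxa: Acinonyx, Alnus, Anas, Bufo, Lutra, Mus, Musca, Pan, Passer, Pongo, Schizosaccharomyces, Shigella, Tremarctos, Urocyon.

14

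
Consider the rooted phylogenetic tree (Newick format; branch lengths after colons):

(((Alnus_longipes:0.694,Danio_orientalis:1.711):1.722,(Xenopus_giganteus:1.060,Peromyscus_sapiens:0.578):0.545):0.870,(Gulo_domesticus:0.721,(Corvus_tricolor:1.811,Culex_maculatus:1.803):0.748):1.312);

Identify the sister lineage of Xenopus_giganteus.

Xenopus_giganteus attaches to the tree at the node subtending (Xenopus_giganteus,Peromyscus_sapiens).
The other lineage descending from that same node — the sister group — is the single tip Peromyscus_sapiens.

Peromyscus_sapiens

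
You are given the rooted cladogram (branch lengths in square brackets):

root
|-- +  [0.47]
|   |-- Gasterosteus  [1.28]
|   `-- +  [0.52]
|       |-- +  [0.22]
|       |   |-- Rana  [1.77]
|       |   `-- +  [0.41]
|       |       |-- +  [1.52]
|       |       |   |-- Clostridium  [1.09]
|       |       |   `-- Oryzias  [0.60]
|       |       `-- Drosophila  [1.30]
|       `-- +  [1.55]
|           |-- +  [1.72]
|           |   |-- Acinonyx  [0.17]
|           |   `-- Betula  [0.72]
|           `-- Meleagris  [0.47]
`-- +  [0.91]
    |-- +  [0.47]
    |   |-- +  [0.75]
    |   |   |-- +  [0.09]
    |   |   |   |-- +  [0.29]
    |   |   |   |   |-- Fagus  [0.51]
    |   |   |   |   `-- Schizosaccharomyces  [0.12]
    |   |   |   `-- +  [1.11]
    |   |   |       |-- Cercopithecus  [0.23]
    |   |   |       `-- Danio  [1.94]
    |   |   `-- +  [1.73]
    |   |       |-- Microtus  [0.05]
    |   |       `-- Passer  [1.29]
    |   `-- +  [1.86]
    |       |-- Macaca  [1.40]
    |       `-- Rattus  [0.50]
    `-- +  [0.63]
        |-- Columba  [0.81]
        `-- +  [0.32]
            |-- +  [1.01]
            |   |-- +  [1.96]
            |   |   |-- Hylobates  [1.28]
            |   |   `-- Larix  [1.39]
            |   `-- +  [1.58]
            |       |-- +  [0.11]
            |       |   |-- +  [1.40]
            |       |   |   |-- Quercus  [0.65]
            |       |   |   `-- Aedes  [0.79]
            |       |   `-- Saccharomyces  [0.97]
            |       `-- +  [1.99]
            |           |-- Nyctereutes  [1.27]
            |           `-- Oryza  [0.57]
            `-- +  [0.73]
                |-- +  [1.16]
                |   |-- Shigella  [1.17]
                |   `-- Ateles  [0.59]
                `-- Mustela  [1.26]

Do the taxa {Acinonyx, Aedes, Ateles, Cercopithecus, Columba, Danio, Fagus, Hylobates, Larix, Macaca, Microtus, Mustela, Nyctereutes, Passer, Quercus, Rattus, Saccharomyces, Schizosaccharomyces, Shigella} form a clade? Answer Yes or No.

No

The MRCA of the listed taxa is the root, so the smallest clade containing them is the whole tree.
That clade also contains Betula, Clostridium, Drosophila, Gasterosteus, Meleagris, Oryza, Oryzias, Rana, which are not in the proposed group, so the group is not monophyletic.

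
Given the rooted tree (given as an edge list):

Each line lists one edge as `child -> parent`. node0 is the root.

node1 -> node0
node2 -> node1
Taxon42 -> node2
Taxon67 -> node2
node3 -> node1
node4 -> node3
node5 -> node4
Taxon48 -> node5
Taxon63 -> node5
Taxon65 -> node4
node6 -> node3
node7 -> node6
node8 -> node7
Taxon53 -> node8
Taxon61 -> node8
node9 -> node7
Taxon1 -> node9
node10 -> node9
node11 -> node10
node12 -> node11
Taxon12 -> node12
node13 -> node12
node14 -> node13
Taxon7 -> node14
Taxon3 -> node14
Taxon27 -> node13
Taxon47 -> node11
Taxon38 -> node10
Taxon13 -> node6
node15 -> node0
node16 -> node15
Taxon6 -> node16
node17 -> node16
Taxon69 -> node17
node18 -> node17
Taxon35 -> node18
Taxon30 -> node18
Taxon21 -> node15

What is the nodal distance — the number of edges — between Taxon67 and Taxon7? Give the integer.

12

The MRCA of Taxon67 and Taxon7 is the node subtending ((Taxon42,Taxon67),(((Taxon48,Taxon63),Taxon65),(((Taxon53,Taxon61),(Taxon1,(((Taxon12,((Taxon7,Taxon3),Taxon27)),Taxon47),Taxon38))),Taxon13))).
From Taxon67 up to that node: 2 branches. From Taxon7 up to the same node: 10 branches. Total: 2 + 10 = 12.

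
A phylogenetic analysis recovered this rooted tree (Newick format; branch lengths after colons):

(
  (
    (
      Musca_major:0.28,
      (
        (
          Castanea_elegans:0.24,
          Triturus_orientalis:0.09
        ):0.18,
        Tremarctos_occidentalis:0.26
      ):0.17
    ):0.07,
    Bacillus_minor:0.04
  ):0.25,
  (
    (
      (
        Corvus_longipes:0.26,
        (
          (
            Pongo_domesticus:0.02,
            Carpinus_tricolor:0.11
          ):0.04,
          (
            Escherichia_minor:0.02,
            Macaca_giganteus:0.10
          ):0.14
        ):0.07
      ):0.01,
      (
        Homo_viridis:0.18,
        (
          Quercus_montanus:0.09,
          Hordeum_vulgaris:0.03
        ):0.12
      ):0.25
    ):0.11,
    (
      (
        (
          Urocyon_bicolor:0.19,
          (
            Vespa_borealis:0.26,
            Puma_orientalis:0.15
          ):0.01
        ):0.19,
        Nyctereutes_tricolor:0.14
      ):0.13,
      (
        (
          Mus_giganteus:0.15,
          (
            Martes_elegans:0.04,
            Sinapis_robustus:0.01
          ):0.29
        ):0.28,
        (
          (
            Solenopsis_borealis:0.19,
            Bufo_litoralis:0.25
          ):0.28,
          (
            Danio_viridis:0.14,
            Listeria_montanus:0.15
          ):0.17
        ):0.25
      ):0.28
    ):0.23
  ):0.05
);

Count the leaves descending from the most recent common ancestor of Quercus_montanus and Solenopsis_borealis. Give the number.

19

The MRCA of Quercus_montanus and Solenopsis_borealis is the node subtending (((Corvus_longipes,((Pongo_domesticus,Carpinus_tricolor),(Escherichia_minor,Macaca_giganteus))),(Homo_viridis,(Quercus_montanus,Hordeum_vulgaris))),(((Urocyon_bicolor,(Vespa_borealis,Puma_orientalis)),Nyctereutes_tricolor),((Mus_giganteus,(Martes_elegans,Sinapis_robustus)),((Solenopsis_borealis,Bufo_litoralis),(Danio_viridis,Listeria_montanus))))).
That clade contains 19 terminal taxa: Bufo_litoralis, Carpinus_tricolor, Corvus_longipes, Danio_viridis, Escherichia_minor, Homo_viridis, Hordeum_vulgaris, Listeria_montanus, Macaca_giganteus, Martes_elegans, Mus_giganteus, Nyctereutes_tricolor, Pongo_domesticus, Puma_orientalis, Quercus_montanus, Sinapis_robustus, Solenopsis_borealis, Urocyon_bicolor, Vespa_borealis.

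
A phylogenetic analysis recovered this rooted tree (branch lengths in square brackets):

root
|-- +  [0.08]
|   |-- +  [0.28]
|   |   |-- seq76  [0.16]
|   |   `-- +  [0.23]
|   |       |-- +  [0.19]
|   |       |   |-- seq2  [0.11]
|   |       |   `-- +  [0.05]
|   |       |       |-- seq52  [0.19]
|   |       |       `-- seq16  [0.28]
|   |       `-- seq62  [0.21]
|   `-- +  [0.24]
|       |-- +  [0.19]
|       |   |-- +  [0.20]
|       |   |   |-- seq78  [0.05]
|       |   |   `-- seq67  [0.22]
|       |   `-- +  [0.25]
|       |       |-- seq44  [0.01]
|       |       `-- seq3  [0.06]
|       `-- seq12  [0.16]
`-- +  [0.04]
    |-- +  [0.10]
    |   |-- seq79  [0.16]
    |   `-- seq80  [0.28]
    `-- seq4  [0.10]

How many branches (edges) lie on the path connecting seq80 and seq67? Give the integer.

The MRCA of seq80 and seq67 is the root of the tree.
From seq80 up to that node: 3 branches. From seq67 up to the same node: 5 branches. Total: 3 + 5 = 8.

8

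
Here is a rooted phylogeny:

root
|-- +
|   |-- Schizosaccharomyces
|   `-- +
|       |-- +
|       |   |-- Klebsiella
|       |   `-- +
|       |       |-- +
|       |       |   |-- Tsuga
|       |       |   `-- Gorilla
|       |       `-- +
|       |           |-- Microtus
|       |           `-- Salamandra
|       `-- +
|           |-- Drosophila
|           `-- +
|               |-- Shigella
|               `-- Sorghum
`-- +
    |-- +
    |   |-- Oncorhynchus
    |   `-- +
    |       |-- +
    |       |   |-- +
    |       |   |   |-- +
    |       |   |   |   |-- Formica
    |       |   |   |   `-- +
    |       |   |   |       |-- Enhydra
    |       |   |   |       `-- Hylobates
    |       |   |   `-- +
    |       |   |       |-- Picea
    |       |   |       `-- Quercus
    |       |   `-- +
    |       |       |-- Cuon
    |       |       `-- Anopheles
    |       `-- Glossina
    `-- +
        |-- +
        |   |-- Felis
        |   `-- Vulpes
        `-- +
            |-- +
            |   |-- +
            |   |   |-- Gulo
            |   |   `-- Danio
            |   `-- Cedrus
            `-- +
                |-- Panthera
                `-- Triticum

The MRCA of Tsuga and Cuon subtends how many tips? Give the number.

25

The MRCA of Tsuga and Cuon is the root, so the clade is the entire tree.
That clade contains 25 terminal taxa: Anopheles, Cedrus, Cuon, Danio, Drosophila, Enhydra, Felis, Formica, Glossina, Gorilla, Gulo, Hylobates, Klebsiella, Microtus, Oncorhynchus, Panthera, Picea, Quercus, Salamandra, Schizosaccharomyces, Shigella, Sorghum, Triticum, Tsuga, Vulpes.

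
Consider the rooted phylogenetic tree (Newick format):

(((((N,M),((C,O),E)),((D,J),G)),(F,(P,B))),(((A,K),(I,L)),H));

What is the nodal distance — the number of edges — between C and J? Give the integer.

7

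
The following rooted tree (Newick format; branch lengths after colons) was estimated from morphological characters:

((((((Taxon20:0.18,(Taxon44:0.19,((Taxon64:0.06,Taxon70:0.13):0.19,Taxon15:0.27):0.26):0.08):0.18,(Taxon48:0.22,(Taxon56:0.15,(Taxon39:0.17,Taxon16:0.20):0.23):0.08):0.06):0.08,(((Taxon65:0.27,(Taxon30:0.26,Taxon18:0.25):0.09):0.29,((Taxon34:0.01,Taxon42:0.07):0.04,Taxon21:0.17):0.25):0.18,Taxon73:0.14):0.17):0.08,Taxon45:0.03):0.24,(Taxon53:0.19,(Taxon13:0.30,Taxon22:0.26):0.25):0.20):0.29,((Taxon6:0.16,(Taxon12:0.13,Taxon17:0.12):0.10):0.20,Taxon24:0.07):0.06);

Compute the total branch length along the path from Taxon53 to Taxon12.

1.17

The path runs Taxon53 → … → MRCA → … → Taxon12; the MRCA is the root of the tree.
Branch lengths along that path: 0.19 + 0.20 + 0.29 + 0.06 + 0.20 + 0.10 + 0.13 = 1.17.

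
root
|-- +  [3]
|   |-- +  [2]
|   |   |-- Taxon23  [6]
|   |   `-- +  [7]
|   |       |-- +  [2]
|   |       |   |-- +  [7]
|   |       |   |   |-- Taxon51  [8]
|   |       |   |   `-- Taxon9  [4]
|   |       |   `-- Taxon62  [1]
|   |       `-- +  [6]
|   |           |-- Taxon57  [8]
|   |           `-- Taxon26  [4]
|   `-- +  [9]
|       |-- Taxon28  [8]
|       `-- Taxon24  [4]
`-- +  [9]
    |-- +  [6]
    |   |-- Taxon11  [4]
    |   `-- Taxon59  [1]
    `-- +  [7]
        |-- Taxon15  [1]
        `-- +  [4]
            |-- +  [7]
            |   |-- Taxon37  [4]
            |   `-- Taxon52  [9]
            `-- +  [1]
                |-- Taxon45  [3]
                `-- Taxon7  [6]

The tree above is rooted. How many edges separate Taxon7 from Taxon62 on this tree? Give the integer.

10

The MRCA of Taxon7 and Taxon62 is the root of the tree.
From Taxon7 up to that node: 5 branches. From Taxon62 up to the same node: 5 branches. Total: 5 + 5 = 10.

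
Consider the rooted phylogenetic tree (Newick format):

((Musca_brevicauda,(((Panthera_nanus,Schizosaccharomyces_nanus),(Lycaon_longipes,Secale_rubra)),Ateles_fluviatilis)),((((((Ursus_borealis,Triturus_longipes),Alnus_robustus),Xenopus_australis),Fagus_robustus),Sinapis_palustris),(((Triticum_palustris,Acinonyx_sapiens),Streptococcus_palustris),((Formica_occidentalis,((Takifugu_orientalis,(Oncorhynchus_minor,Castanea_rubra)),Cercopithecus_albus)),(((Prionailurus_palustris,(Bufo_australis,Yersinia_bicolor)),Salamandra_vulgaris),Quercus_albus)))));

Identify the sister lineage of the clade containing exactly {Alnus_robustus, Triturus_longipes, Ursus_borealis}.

Xenopus_australis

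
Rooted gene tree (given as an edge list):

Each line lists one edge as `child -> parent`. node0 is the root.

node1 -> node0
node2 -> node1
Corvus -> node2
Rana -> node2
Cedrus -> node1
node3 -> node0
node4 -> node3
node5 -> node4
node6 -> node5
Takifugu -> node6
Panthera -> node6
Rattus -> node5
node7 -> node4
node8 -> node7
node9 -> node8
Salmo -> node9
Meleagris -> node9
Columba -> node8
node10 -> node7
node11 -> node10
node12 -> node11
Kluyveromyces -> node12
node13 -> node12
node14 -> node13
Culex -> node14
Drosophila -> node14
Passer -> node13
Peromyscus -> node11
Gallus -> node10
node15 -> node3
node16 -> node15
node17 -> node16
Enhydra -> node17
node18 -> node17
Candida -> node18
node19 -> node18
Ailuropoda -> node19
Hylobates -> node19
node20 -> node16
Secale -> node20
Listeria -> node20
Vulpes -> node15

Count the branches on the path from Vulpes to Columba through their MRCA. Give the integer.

6

The MRCA of Vulpes and Columba is the node subtending ((((Takifugu,Panthera),Rattus),(((Salmo,Meleagris),Columba),(((Kluyveromyces,((Culex,Drosophila),Passer)),Peromyscus),Gallus))),(((Enhydra,(Candida,(Ailuropoda,Hylobates))),(Secale,Listeria)),Vulpes)).
From Vulpes up to that node: 2 branches. From Columba up to the same node: 4 branches. Total: 2 + 4 = 6.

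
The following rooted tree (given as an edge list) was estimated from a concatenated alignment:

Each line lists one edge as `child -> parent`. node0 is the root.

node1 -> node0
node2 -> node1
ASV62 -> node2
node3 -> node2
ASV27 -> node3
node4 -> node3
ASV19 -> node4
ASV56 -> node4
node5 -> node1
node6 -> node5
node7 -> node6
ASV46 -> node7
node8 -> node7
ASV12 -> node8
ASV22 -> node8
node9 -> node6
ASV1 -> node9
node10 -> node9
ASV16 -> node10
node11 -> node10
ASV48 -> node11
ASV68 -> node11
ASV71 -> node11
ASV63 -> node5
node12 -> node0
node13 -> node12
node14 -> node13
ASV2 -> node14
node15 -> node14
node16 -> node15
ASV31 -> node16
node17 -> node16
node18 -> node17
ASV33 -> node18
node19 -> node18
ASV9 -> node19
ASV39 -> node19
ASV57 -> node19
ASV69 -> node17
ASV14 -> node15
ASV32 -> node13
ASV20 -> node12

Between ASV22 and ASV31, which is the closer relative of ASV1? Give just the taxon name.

ASV22

The MRCA of ASV1 and ASV22 subtends ((ASV46,(ASV12,ASV22)),(ASV1,(ASV16,(ASV48,ASV68,ASV71)))) (8 taxa).
The MRCA of ASV1 and ASV31 is the root, subtending the entire tree (23 taxa).
The first is nested inside the second, so ASV1 shares a more recent common ancestor with ASV22.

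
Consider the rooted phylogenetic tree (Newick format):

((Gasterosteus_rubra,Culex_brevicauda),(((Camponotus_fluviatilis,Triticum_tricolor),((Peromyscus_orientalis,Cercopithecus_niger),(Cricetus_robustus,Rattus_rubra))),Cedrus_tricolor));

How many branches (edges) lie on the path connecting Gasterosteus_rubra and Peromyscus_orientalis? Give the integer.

The MRCA of Gasterosteus_rubra and Peromyscus_orientalis is the root of the tree.
From Gasterosteus_rubra up to that node: 2 branches. From Peromyscus_orientalis up to the same node: 5 branches. Total: 2 + 5 = 7.

7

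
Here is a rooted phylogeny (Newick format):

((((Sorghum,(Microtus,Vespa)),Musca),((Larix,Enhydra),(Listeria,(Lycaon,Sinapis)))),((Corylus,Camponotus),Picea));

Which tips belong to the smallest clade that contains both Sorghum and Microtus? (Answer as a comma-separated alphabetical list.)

Tracing Sorghum: it sits inside (Sorghum,(Microtus,Vespa)).
Tracing Microtus: it sits inside (Microtus,Vespa).
The smallest clade enclosing both is (Sorghum,(Microtus,Vespa)); the answer is its 3 terminal taxa in alphabetical order.

Microtus, Sorghum, Vespa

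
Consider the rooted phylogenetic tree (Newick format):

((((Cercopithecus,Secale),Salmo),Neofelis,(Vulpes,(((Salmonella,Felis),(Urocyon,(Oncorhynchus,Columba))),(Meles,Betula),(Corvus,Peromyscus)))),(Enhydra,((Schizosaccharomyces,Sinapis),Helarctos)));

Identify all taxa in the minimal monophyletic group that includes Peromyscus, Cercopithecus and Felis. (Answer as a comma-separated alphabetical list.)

Betula, Cercopithecus, Columba, Corvus, Felis, Meles, Neofelis, Oncorhynchus, Peromyscus, Salmo, Salmonella, Secale, Urocyon, Vulpes

Tracing Peromyscus: it sits inside (Corvus,Peromyscus).
Tracing Cercopithecus: it sits inside (Cercopithecus,Secale).
Tracing Felis: it sits inside (Salmonella,Felis).
The smallest clade enclosing all 3 is (((Cercopithecus,Secale),Salmo),Neofelis,(Vulpes,(((Salmonella,Felis),(Urocyon,(Oncorhynchus,Columba))),(Meles,Betula),(Corvus,Peromyscus)))); the answer is its 14 terminal taxa in alphabetical order.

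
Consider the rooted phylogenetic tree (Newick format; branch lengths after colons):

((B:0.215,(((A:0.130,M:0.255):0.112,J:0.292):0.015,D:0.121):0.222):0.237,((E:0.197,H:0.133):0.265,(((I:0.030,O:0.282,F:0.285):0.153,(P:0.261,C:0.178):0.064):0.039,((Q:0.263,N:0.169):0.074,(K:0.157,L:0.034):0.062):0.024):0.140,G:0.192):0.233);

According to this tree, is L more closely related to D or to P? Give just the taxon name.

P

The MRCA of L and P subtends (((I,O,F),(P,C)),((Q,N),(K,L))) (9 taxa).
The MRCA of L and D is the root, subtending the entire tree (17 taxa).
The first is nested inside the second, so L shares a more recent common ancestor with P.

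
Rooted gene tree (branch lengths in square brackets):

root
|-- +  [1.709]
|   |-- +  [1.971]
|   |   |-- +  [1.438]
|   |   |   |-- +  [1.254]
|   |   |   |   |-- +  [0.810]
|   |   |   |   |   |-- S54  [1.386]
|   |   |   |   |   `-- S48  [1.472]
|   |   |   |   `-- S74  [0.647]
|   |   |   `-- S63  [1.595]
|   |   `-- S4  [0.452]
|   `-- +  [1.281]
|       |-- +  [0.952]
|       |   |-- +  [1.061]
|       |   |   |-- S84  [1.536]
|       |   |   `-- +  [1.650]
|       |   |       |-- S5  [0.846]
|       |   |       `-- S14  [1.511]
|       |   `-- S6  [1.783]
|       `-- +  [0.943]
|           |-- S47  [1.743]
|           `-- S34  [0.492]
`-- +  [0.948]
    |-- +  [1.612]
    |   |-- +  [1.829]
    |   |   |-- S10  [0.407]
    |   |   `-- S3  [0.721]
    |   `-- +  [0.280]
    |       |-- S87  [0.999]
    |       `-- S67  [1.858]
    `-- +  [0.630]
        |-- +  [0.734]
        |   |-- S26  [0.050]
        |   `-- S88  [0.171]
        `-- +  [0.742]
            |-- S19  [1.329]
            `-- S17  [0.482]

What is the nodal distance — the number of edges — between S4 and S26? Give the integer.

7

The MRCA of S4 and S26 is the root of the tree.
From S4 up to that node: 3 branches. From S26 up to the same node: 4 branches. Total: 3 + 4 = 7.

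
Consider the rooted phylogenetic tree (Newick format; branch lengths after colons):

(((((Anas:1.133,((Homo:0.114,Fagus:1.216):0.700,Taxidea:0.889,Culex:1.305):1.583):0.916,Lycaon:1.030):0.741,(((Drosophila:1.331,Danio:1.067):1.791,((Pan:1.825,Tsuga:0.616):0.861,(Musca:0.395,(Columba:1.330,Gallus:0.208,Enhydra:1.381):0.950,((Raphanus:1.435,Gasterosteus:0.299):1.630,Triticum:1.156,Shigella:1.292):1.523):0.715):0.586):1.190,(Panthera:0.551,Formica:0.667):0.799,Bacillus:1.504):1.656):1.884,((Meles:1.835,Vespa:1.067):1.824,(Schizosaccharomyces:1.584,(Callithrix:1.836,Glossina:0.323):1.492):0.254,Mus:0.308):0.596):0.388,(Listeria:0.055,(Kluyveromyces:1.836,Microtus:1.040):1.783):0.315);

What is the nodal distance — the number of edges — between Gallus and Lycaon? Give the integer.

The MRCA of Gallus and Lycaon is the node subtending (((Anas,((Homo,Fagus),Taxidea,Culex)),Lycaon),(((Drosophila,Danio),((Pan,Tsuga),(Musca,(Columba,Gallus,Enhydra),((Raphanus,Gasterosteus),Triticum,Shigella)))),(Panthera,Formica),Bacillus)).
From Gallus up to that node: 6 branches. From Lycaon up to the same node: 2 branches. Total: 6 + 2 = 8.

8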